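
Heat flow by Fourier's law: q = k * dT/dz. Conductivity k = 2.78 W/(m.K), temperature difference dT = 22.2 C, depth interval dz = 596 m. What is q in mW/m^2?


q = k * dT / dz * 1000
= 2.78 * 22.2 / 596 * 1000
= 0.10355 * 1000
= 103.5503 mW/m^2

103.5503


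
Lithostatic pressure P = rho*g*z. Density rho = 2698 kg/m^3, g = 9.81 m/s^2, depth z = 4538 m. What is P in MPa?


P = rho * g * z / 1e6
= 2698 * 9.81 * 4538 / 1e6
= 120108970.44 / 1e6
= 120.109 MPa

120.109


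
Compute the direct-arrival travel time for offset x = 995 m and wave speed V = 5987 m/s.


t = x / V
= 995 / 5987
= 0.1662 s

0.1662


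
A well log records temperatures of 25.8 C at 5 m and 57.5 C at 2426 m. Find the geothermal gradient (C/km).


dT = 57.5 - 25.8 = 31.7 C
dz = 2426 - 5 = 2421 m
gradient = dT/dz * 1000 = 31.7/2421 * 1000 = 13.0938 C/km

13.0938


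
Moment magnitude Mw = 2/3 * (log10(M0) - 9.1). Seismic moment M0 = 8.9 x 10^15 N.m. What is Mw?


log10(M0) = log10(8.9 x 10^15) = 15.9494
Mw = 2/3 * (15.9494 - 9.1)
= 2/3 * 6.8494
= 4.57

4.57


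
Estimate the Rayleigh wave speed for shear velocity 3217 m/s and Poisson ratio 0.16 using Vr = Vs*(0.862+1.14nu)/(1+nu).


Numerator factor = 0.862 + 1.14*0.16 = 1.0444
Denominator = 1 + 0.16 = 1.16
Vr = 3217 * 1.0444 / 1.16 = 2896.41 m/s

2896.41


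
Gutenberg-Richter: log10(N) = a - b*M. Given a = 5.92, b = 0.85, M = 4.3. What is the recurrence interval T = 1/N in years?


log10(N) = 5.92 - 0.85*4.3 = 2.265
N = 10^2.265 = 184.0772
T = 1/N = 1/184.0772 = 0.0054 years

0.0054


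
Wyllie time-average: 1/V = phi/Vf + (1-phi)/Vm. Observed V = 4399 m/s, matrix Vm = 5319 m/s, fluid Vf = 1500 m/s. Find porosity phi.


1/V - 1/Vm = 1/4399 - 1/5319 = 3.932e-05
1/Vf - 1/Vm = 1/1500 - 1/5319 = 0.00047866
phi = 3.932e-05 / 0.00047866 = 0.0821

0.0821


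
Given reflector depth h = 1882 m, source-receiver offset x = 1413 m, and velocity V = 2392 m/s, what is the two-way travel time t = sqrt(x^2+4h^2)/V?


x^2 + 4h^2 = 1413^2 + 4*1882^2 = 1996569 + 14167696 = 16164265
sqrt(16164265) = 4020.4807
t = 4020.4807 / 2392 = 1.6808 s

1.6808


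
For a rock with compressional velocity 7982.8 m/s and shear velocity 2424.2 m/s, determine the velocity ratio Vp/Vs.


Vp/Vs = 7982.8 / 2424.2
= 3.293

3.293


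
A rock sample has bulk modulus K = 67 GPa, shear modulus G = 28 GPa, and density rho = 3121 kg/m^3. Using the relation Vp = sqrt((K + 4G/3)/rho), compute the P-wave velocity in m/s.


First compute the effective modulus:
K + 4G/3 = 67e9 + 4*28e9/3 = 104333333333.33 Pa
Then divide by density:
104333333333.33 / 3121 = 33429456.3708 Pa/(kg/m^3)
Take the square root:
Vp = sqrt(33429456.3708) = 5781.82 m/s

5781.82


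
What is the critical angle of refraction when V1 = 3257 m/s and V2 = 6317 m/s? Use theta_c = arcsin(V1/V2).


V1/V2 = 3257/6317 = 0.515593
theta_c = arcsin(0.515593) = 31.0371 degrees

31.0371


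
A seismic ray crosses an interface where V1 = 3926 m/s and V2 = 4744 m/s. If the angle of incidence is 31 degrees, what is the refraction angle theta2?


sin(theta1) = sin(31 deg) = 0.515038
sin(theta2) = V2/V1 * sin(theta1) = 4744/3926 * 0.515038 = 0.622349
theta2 = arcsin(0.622349) = 38.4878 degrees

38.4878


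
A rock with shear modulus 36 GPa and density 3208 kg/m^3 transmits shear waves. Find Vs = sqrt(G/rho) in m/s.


Convert G to Pa: G = 36e9 Pa
Compute G/rho = 36e9 / 3208 = 11221945.1372
Vs = sqrt(11221945.1372) = 3349.92 m/s

3349.92


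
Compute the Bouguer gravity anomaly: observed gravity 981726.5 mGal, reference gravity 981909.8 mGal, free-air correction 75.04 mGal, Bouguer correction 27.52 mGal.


BA = g_obs - g_ref + FAC - BC
= 981726.5 - 981909.8 + 75.04 - 27.52
= -135.78 mGal

-135.78


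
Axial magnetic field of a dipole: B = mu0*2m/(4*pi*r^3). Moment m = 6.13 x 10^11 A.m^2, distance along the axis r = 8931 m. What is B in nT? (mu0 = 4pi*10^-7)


m = 6.13 x 10^11 = 613000000000 A.m^2
2m = 1226000000000 A.m^2
r^3 = 8931^3 = 712361218491
B = (4pi*10^-7) * 1226000000000 / (4*pi * 712361218491) * 1e9
= 1540637.03732 / 8951795082854.4 * 1e9
= 172.1037 nT

172.1037


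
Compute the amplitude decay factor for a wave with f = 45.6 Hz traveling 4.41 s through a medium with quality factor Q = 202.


pi*f*t/Q = pi*45.6*4.41/202 = 3.127533
A/A0 = exp(-3.127533) = 0.043826

0.043826


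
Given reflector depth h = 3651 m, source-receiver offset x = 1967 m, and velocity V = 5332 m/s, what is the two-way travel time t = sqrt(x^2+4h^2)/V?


x^2 + 4h^2 = 1967^2 + 4*3651^2 = 3869089 + 53319204 = 57188293
sqrt(57188293) = 7562.2942
t = 7562.2942 / 5332 = 1.4183 s

1.4183


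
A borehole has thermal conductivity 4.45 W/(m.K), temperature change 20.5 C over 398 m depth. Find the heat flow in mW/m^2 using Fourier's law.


q = k * dT / dz * 1000
= 4.45 * 20.5 / 398 * 1000
= 0.229209 * 1000
= 229.2085 mW/m^2

229.2085


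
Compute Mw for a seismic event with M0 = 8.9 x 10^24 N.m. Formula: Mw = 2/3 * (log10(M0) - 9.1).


log10(M0) = log10(8.9 x 10^24) = 24.9494
Mw = 2/3 * (24.9494 - 9.1)
= 2/3 * 15.8494
= 10.57

10.57


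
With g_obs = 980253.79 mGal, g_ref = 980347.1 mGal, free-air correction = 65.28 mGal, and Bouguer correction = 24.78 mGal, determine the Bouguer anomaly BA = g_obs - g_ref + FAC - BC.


BA = g_obs - g_ref + FAC - BC
= 980253.79 - 980347.1 + 65.28 - 24.78
= -52.81 mGal

-52.81


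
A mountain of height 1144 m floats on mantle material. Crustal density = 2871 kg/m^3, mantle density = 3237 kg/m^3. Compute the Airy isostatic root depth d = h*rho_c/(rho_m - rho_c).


rho_m - rho_c = 3237 - 2871 = 366
d = 1144 * 2871 / 366
= 3284424 / 366
= 8973.84 m

8973.84


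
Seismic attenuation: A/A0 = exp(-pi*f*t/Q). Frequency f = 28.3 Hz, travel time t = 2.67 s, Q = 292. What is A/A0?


pi*f*t/Q = pi*28.3*2.67/292 = 0.812952
A/A0 = exp(-0.812952) = 0.443547

0.443547


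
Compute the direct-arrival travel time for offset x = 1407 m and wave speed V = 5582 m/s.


t = x / V
= 1407 / 5582
= 0.2521 s

0.2521


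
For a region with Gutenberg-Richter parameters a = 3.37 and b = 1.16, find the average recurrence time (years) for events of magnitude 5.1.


log10(N) = 3.37 - 1.16*5.1 = -2.546
N = 10^-2.546 = 0.002844
T = 1/N = 1/0.002844 = 351.5604 years

351.5604


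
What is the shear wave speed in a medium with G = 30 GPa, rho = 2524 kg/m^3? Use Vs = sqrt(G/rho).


Convert G to Pa: G = 30e9 Pa
Compute G/rho = 30e9 / 2524 = 11885895.4041
Vs = sqrt(11885895.4041) = 3447.59 m/s

3447.59


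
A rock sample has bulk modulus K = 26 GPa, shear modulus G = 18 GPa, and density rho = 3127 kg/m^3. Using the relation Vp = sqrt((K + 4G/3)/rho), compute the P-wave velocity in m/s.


First compute the effective modulus:
K + 4G/3 = 26e9 + 4*18e9/3 = 50000000000.0 Pa
Then divide by density:
50000000000.0 / 3127 = 15989766.5494 Pa/(kg/m^3)
Take the square root:
Vp = sqrt(15989766.5494) = 3998.72 m/s

3998.72


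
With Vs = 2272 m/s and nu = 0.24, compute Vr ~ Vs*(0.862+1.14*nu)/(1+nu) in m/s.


Numerator factor = 0.862 + 1.14*0.24 = 1.1356
Denominator = 1 + 0.24 = 1.24
Vr = 2272 * 1.1356 / 1.24 = 2080.71 m/s

2080.71


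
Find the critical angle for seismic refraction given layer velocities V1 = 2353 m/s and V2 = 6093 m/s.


V1/V2 = 2353/6093 = 0.386181
theta_c = arcsin(0.386181) = 22.7171 degrees

22.7171


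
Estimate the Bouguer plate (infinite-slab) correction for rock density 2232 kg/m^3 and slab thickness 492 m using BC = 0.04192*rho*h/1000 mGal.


BC = 0.04192 * rho * h / 1000
= 0.04192 * 2232 * 492 / 1000
= 46.0342 mGal

46.0342


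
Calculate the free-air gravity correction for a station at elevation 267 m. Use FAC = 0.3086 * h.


FAC = 0.3086 * h
= 0.3086 * 267
= 82.3962 mGal

82.3962


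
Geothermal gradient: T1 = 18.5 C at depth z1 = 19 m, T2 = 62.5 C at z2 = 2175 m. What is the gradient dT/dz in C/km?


dT = 62.5 - 18.5 = 44.0 C
dz = 2175 - 19 = 2156 m
gradient = dT/dz * 1000 = 44.0/2156 * 1000 = 20.4082 C/km

20.4082


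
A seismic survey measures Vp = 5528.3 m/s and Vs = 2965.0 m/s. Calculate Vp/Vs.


Vp/Vs = 5528.3 / 2965.0
= 1.8645

1.8645


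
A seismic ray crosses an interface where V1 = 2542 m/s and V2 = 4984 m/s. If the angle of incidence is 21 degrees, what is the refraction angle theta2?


sin(theta1) = sin(21 deg) = 0.358368
sin(theta2) = V2/V1 * sin(theta1) = 4984/2542 * 0.358368 = 0.702638
theta2 = arcsin(0.702638) = 44.639 degrees

44.639


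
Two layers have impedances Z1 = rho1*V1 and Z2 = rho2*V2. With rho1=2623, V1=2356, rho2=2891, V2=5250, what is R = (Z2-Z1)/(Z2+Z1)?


Z1 = 2623 * 2356 = 6179788
Z2 = 2891 * 5250 = 15177750
R = (15177750 - 6179788) / (15177750 + 6179788) = 8997962 / 21357538 = 0.4213

0.4213


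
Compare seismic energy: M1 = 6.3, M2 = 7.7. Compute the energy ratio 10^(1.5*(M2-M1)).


M2 - M1 = 7.7 - 6.3 = 1.4
1.5 * 1.4 = 2.1
ratio = 10^2.1 = 125.89

125.89


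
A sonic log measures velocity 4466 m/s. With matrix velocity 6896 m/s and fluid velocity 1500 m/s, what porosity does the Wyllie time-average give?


1/V - 1/Vm = 1/4466 - 1/6896 = 7.89e-05
1/Vf - 1/Vm = 1/1500 - 1/6896 = 0.00052166
phi = 7.89e-05 / 0.00052166 = 0.1513

0.1513


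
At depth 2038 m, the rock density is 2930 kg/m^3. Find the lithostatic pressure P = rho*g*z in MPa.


P = rho * g * z / 1e6
= 2930 * 9.81 * 2038 / 1e6
= 58578845.4 / 1e6
= 58.5788 MPa

58.5788


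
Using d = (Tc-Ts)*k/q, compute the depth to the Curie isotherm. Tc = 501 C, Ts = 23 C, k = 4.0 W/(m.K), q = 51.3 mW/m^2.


T_Curie - T_surf = 501 - 23 = 478 C
Convert q to W/m^2: 51.3 mW/m^2 = 0.0513 W/m^2
d = 478 * 4.0 / 0.0513 = 37270.96 m

37270.96


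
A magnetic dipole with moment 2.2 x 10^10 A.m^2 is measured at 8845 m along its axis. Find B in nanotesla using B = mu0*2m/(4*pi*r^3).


m = 2.2 x 10^10 = 22000000000 A.m^2
2m = 44000000000 A.m^2
r^3 = 8845^3 = 691979951125
B = (4pi*10^-7) * 44000000000 / (4*pi * 691979951125) * 1e9
= 55292.030703 / 8695676523542.9 * 1e9
= 6.3586 nT

6.3586


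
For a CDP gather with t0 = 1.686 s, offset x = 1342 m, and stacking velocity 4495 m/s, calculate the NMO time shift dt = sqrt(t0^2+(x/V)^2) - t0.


x/Vnmo = 1342/4495 = 0.298554
(x/Vnmo)^2 = 0.089134
t0^2 = 2.842596
sqrt(2.842596 + 0.089134) = 1.71223
dt = 1.71223 - 1.686 = 0.02623

0.02623


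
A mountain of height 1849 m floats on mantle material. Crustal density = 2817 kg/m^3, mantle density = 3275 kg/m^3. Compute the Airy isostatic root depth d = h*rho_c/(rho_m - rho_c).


rho_m - rho_c = 3275 - 2817 = 458
d = 1849 * 2817 / 458
= 5208633 / 458
= 11372.56 m

11372.56


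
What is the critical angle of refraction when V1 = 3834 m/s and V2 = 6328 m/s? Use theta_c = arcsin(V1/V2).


V1/V2 = 3834/6328 = 0.605879
theta_c = arcsin(0.605879) = 37.2921 degrees

37.2921


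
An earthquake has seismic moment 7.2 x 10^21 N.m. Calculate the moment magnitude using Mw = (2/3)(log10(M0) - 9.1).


log10(M0) = log10(7.2 x 10^21) = 21.8573
Mw = 2/3 * (21.8573 - 9.1)
= 2/3 * 12.7573
= 8.5

8.5


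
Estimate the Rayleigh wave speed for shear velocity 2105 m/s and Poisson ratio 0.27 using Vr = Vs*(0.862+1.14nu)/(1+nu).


Numerator factor = 0.862 + 1.14*0.27 = 1.1698
Denominator = 1 + 0.27 = 1.27
Vr = 2105 * 1.1698 / 1.27 = 1938.92 m/s

1938.92


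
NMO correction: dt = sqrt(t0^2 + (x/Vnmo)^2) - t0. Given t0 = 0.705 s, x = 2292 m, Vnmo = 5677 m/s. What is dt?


x/Vnmo = 2292/5677 = 0.403734
(x/Vnmo)^2 = 0.163001
t0^2 = 0.497025
sqrt(0.497025 + 0.163001) = 0.81242
dt = 0.81242 - 0.705 = 0.10742

0.10742


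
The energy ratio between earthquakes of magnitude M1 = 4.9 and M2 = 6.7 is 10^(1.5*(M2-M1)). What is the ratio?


M2 - M1 = 6.7 - 4.9 = 1.8
1.5 * 1.8 = 2.7
ratio = 10^2.7 = 501.19

501.19


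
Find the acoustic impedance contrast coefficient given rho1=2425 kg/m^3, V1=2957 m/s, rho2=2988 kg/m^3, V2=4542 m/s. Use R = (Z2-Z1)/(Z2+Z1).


Z1 = 2425 * 2957 = 7170725
Z2 = 2988 * 4542 = 13571496
R = (13571496 - 7170725) / (13571496 + 7170725) = 6400771 / 20742221 = 0.3086

0.3086


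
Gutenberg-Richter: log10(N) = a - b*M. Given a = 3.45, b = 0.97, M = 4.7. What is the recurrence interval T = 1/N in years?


log10(N) = 3.45 - 0.97*4.7 = -1.109
N = 10^-1.109 = 0.077804
T = 1/N = 1/0.077804 = 12.8529 years

12.8529


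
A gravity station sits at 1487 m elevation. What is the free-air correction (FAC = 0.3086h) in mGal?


FAC = 0.3086 * h
= 0.3086 * 1487
= 458.8882 mGal

458.8882


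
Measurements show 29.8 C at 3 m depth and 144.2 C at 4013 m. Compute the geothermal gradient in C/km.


dT = 144.2 - 29.8 = 114.4 C
dz = 4013 - 3 = 4010 m
gradient = dT/dz * 1000 = 114.4/4010 * 1000 = 28.5287 C/km

28.5287


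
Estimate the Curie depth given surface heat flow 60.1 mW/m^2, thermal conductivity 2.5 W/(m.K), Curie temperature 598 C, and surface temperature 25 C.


T_Curie - T_surf = 598 - 25 = 573 C
Convert q to W/m^2: 60.1 mW/m^2 = 0.0601 W/m^2
d = 573 * 2.5 / 0.0601 = 23835.27 m

23835.27


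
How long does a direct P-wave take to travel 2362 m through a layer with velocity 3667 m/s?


t = x / V
= 2362 / 3667
= 0.6441 s

0.6441


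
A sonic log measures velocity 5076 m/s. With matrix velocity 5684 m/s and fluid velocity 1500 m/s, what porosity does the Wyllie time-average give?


1/V - 1/Vm = 1/5076 - 1/5684 = 2.107e-05
1/Vf - 1/Vm = 1/1500 - 1/5684 = 0.00049073
phi = 2.107e-05 / 0.00049073 = 0.0429

0.0429


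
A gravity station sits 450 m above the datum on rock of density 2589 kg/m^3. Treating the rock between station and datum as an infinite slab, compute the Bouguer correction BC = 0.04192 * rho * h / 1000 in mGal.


BC = 0.04192 * rho * h / 1000
= 0.04192 * 2589 * 450 / 1000
= 48.8389 mGal

48.8389


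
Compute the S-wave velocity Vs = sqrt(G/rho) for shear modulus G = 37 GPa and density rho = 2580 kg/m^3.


Convert G to Pa: G = 37e9 Pa
Compute G/rho = 37e9 / 2580 = 14341085.2713
Vs = sqrt(14341085.2713) = 3786.96 m/s

3786.96


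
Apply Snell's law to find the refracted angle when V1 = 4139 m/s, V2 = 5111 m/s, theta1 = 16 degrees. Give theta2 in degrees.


sin(theta1) = sin(16 deg) = 0.275637
sin(theta2) = V2/V1 * sin(theta1) = 5111/4139 * 0.275637 = 0.340368
theta2 = arcsin(0.340368) = 19.8993 degrees

19.8993


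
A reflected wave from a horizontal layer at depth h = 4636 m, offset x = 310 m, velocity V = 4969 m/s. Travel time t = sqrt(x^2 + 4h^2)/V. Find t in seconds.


x^2 + 4h^2 = 310^2 + 4*4636^2 = 96100 + 85969984 = 86066084
sqrt(86066084) = 9277.1808
t = 9277.1808 / 4969 = 1.867 s

1.867


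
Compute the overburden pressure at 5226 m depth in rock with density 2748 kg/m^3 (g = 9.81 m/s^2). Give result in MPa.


P = rho * g * z / 1e6
= 2748 * 9.81 * 5226 / 1e6
= 140881880.88 / 1e6
= 140.8819 MPa

140.8819


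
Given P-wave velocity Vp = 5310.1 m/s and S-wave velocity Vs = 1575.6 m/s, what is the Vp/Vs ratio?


Vp/Vs = 5310.1 / 1575.6
= 3.3702

3.3702


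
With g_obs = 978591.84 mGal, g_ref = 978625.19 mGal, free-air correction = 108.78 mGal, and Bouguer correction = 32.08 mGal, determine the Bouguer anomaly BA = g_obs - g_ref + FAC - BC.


BA = g_obs - g_ref + FAC - BC
= 978591.84 - 978625.19 + 108.78 - 32.08
= 43.35 mGal

43.35


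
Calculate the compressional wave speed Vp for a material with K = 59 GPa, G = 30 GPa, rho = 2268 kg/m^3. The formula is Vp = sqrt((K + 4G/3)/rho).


First compute the effective modulus:
K + 4G/3 = 59e9 + 4*30e9/3 = 99000000000.0 Pa
Then divide by density:
99000000000.0 / 2268 = 43650793.6508 Pa/(kg/m^3)
Take the square root:
Vp = sqrt(43650793.6508) = 6606.87 m/s

6606.87


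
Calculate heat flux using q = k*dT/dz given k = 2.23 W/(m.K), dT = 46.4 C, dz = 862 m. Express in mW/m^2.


q = k * dT / dz * 1000
= 2.23 * 46.4 / 862 * 1000
= 0.120037 * 1000
= 120.0371 mW/m^2

120.0371


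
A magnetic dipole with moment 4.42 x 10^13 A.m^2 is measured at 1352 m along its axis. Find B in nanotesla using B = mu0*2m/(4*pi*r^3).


m = 4.42 x 10^13 = 44200000000000 A.m^2
2m = 88400000000000 A.m^2
r^3 = 1352^3 = 2471326208
B = (4pi*10^-7) * 88400000000000 / (4*pi * 2471326208) * 1e9
= 111086716.230935 / 31055601038.71 * 1e9
= 3577026.7686 nT

3577026.7686


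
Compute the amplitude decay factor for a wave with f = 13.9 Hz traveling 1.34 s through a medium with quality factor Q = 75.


pi*f*t/Q = pi*13.9*1.34/75 = 0.780204
A/A0 = exp(-0.780204) = 0.458312

0.458312


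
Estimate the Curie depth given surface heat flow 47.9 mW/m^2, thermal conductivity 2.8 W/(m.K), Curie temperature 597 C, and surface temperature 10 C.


T_Curie - T_surf = 597 - 10 = 587 C
Convert q to W/m^2: 47.9 mW/m^2 = 0.0479 W/m^2
d = 587 * 2.8 / 0.0479 = 34313.15 m

34313.15


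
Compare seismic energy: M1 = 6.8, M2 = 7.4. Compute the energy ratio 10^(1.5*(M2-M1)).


M2 - M1 = 7.4 - 6.8 = 0.6
1.5 * 0.6 = 0.9
ratio = 10^0.9 = 7.94

7.94


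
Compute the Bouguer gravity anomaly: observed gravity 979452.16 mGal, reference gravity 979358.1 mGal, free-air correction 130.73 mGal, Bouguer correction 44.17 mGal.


BA = g_obs - g_ref + FAC - BC
= 979452.16 - 979358.1 + 130.73 - 44.17
= 180.62 mGal

180.62


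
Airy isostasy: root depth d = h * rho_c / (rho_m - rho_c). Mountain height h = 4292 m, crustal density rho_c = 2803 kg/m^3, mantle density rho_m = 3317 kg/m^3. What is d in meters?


rho_m - rho_c = 3317 - 2803 = 514
d = 4292 * 2803 / 514
= 12030476 / 514
= 23405.6 m

23405.6


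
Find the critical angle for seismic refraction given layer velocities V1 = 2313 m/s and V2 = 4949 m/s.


V1/V2 = 2313/4949 = 0.467367
theta_c = arcsin(0.467367) = 27.8635 degrees

27.8635


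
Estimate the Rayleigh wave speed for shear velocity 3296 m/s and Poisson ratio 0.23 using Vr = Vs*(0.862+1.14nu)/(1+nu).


Numerator factor = 0.862 + 1.14*0.23 = 1.1242
Denominator = 1 + 0.23 = 1.23
Vr = 3296 * 1.1242 / 1.23 = 3012.49 m/s

3012.49


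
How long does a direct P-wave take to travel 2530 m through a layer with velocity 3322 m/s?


t = x / V
= 2530 / 3322
= 0.7616 s

0.7616


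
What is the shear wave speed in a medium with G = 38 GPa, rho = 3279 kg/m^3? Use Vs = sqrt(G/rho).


Convert G to Pa: G = 38e9 Pa
Compute G/rho = 38e9 / 3279 = 11588899.0546
Vs = sqrt(11588899.0546) = 3404.25 m/s

3404.25


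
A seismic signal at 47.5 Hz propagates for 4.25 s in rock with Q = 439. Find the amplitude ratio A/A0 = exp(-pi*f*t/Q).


pi*f*t/Q = pi*47.5*4.25/439 = 1.444667
A/A0 = exp(-1.444667) = 0.235824

0.235824


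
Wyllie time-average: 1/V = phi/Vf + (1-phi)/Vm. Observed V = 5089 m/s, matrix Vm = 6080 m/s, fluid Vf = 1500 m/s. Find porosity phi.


1/V - 1/Vm = 1/5089 - 1/6080 = 3.203e-05
1/Vf - 1/Vm = 1/1500 - 1/6080 = 0.00050219
phi = 3.203e-05 / 0.00050219 = 0.0638

0.0638


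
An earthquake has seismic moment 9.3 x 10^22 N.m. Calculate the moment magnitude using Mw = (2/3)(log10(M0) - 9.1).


log10(M0) = log10(9.3 x 10^22) = 22.9685
Mw = 2/3 * (22.9685 - 9.1)
= 2/3 * 13.8685
= 9.25

9.25


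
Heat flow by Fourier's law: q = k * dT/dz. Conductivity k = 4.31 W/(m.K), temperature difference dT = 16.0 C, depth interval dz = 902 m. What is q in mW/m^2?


q = k * dT / dz * 1000
= 4.31 * 16.0 / 902 * 1000
= 0.076452 * 1000
= 76.4523 mW/m^2

76.4523


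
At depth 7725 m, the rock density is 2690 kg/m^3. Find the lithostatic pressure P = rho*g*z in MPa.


P = rho * g * z / 1e6
= 2690 * 9.81 * 7725 / 1e6
= 203854252.5 / 1e6
= 203.8543 MPa

203.8543


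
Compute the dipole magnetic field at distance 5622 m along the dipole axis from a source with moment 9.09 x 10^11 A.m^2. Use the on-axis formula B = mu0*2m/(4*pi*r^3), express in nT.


m = 9.09 x 10^11 = 909000000000 A.m^2
2m = 1818000000000 A.m^2
r^3 = 5622^3 = 177693901848
B = (4pi*10^-7) * 1818000000000 / (4*pi * 177693901848) * 1e9
= 2284566.17769 / 2232967426533.53 * 1e9
= 1023.1077 nT

1023.1077


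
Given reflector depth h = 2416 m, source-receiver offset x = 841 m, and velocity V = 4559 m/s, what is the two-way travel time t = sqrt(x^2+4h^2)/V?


x^2 + 4h^2 = 841^2 + 4*2416^2 = 707281 + 23348224 = 24055505
sqrt(24055505) = 4904.6412
t = 4904.6412 / 4559 = 1.0758 s

1.0758


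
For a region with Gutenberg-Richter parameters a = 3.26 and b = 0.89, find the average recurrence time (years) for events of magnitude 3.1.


log10(N) = 3.26 - 0.89*3.1 = 0.501
N = 10^0.501 = 3.169567
T = 1/N = 1/3.169567 = 0.3155 years

0.3155


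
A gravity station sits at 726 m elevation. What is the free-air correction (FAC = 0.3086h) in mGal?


FAC = 0.3086 * h
= 0.3086 * 726
= 224.0436 mGal

224.0436


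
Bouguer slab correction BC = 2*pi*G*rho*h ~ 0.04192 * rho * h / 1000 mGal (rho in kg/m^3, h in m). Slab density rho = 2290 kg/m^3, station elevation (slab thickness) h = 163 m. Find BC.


BC = 0.04192 * rho * h / 1000
= 0.04192 * 2290 * 163 / 1000
= 15.6475 mGal

15.6475


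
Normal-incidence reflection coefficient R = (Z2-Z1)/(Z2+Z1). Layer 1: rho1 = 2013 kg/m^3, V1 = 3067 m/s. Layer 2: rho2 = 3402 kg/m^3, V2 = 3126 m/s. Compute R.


Z1 = 2013 * 3067 = 6173871
Z2 = 3402 * 3126 = 10634652
R = (10634652 - 6173871) / (10634652 + 6173871) = 4460781 / 16808523 = 0.2654

0.2654


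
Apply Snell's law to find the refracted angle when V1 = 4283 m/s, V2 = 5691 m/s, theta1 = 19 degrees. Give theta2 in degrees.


sin(theta1) = sin(19 deg) = 0.325568
sin(theta2) = V2/V1 * sin(theta1) = 5691/4283 * 0.325568 = 0.432596
theta2 = arcsin(0.432596) = 25.6324 degrees

25.6324


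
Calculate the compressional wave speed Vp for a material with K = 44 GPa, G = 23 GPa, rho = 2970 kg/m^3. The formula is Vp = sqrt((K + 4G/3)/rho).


First compute the effective modulus:
K + 4G/3 = 44e9 + 4*23e9/3 = 74666666666.67 Pa
Then divide by density:
74666666666.67 / 2970 = 25140291.807 Pa/(kg/m^3)
Take the square root:
Vp = sqrt(25140291.807) = 5014.01 m/s

5014.01


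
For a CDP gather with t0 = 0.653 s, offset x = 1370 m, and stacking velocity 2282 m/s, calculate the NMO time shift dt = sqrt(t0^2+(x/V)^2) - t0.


x/Vnmo = 1370/2282 = 0.600351
(x/Vnmo)^2 = 0.360421
t0^2 = 0.426409
sqrt(0.426409 + 0.360421) = 0.887034
dt = 0.887034 - 0.653 = 0.234034

0.234034


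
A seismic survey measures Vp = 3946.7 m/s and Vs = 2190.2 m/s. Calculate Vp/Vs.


Vp/Vs = 3946.7 / 2190.2
= 1.802

1.802


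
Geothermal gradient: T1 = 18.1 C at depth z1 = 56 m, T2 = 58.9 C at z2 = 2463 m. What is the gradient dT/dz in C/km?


dT = 58.9 - 18.1 = 40.8 C
dz = 2463 - 56 = 2407 m
gradient = dT/dz * 1000 = 40.8/2407 * 1000 = 16.9506 C/km

16.9506


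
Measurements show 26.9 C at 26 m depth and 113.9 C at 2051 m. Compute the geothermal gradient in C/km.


dT = 113.9 - 26.9 = 87.0 C
dz = 2051 - 26 = 2025 m
gradient = dT/dz * 1000 = 87.0/2025 * 1000 = 42.963 C/km

42.963


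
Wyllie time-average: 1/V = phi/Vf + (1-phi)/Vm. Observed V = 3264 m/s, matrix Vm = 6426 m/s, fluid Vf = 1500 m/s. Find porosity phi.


1/V - 1/Vm = 1/3264 - 1/6426 = 0.00015075
1/Vf - 1/Vm = 1/1500 - 1/6426 = 0.00051105
phi = 0.00015075 / 0.00051105 = 0.295

0.295


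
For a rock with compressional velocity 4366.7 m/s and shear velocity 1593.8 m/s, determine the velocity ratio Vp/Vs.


Vp/Vs = 4366.7 / 1593.8
= 2.7398

2.7398


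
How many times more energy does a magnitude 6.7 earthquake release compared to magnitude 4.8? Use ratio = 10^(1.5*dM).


M2 - M1 = 6.7 - 4.8 = 1.9
1.5 * 1.9 = 2.85
ratio = 10^2.85 = 707.95

707.95


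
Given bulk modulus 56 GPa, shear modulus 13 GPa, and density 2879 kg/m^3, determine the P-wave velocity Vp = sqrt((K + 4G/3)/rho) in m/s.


First compute the effective modulus:
K + 4G/3 = 56e9 + 4*13e9/3 = 73333333333.33 Pa
Then divide by density:
73333333333.33 / 2879 = 25471807.3405 Pa/(kg/m^3)
Take the square root:
Vp = sqrt(25471807.3405) = 5046.96 m/s

5046.96


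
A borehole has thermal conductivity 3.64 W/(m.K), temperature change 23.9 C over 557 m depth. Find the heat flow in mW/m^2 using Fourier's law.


q = k * dT / dz * 1000
= 3.64 * 23.9 / 557 * 1000
= 0.156187 * 1000
= 156.1867 mW/m^2

156.1867


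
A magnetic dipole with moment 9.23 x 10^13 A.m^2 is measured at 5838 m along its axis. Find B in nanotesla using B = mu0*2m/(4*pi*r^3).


m = 9.23 x 10^13 = 92300000000000 A.m^2
2m = 184600000000000 A.m^2
r^3 = 5838^3 = 198972140472
B = (4pi*10^-7) * 184600000000000 / (4*pi * 198972140472) * 1e9
= 231975201.54107 / 2500357659103.49 * 1e9
= 92776.8076 nT

92776.8076


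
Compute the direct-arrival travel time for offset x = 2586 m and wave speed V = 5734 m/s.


t = x / V
= 2586 / 5734
= 0.451 s

0.451


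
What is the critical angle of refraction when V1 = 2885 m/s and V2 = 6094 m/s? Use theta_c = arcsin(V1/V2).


V1/V2 = 2885/6094 = 0.473416
theta_c = arcsin(0.473416) = 28.2563 degrees

28.2563


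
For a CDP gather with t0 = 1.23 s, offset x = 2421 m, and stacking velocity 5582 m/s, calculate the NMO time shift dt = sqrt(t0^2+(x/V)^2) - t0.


x/Vnmo = 2421/5582 = 0.433716
(x/Vnmo)^2 = 0.188109
t0^2 = 1.5129
sqrt(1.5129 + 0.188109) = 1.304227
dt = 1.304227 - 1.23 = 0.074227

0.074227


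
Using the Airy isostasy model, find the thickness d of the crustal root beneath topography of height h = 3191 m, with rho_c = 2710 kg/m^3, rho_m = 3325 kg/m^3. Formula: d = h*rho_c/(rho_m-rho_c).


rho_m - rho_c = 3325 - 2710 = 615
d = 3191 * 2710 / 615
= 8647610 / 615
= 14061.15 m

14061.15


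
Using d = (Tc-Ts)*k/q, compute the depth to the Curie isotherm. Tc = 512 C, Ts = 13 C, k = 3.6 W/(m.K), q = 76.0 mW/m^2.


T_Curie - T_surf = 512 - 13 = 499 C
Convert q to W/m^2: 76.0 mW/m^2 = 0.076 W/m^2
d = 499 * 3.6 / 0.076 = 23636.84 m

23636.84


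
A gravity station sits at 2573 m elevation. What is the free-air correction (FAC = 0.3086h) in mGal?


FAC = 0.3086 * h
= 0.3086 * 2573
= 794.0278 mGal

794.0278


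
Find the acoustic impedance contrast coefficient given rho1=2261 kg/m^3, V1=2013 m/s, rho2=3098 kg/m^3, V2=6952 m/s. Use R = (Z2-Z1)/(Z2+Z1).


Z1 = 2261 * 2013 = 4551393
Z2 = 3098 * 6952 = 21537296
R = (21537296 - 4551393) / (21537296 + 4551393) = 16985903 / 26088689 = 0.6511

0.6511


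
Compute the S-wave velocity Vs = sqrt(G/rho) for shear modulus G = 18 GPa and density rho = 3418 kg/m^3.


Convert G to Pa: G = 18e9 Pa
Compute G/rho = 18e9 / 3418 = 5266237.5658
Vs = sqrt(5266237.5658) = 2294.83 m/s

2294.83


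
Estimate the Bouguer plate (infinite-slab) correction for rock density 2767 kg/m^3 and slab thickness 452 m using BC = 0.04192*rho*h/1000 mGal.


BC = 0.04192 * rho * h / 1000
= 0.04192 * 2767 * 452 / 1000
= 52.4287 mGal

52.4287


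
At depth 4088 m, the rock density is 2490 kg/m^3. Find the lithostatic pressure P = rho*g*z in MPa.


P = rho * g * z / 1e6
= 2490 * 9.81 * 4088 / 1e6
= 99857167.2 / 1e6
= 99.8572 MPa

99.8572


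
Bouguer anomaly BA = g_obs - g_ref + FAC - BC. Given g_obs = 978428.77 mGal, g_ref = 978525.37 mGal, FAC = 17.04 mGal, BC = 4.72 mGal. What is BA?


BA = g_obs - g_ref + FAC - BC
= 978428.77 - 978525.37 + 17.04 - 4.72
= -84.28 mGal

-84.28


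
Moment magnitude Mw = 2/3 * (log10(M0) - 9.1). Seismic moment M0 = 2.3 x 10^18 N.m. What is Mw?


log10(M0) = log10(2.3 x 10^18) = 18.3617
Mw = 2/3 * (18.3617 - 9.1)
= 2/3 * 9.2617
= 6.17

6.17


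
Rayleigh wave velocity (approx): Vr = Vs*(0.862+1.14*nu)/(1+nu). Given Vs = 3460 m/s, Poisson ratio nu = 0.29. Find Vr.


Numerator factor = 0.862 + 1.14*0.29 = 1.1926
Denominator = 1 + 0.29 = 1.29
Vr = 3460 * 1.1926 / 1.29 = 3198.76 m/s

3198.76


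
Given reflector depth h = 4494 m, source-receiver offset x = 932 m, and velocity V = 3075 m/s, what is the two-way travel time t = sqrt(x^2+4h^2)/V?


x^2 + 4h^2 = 932^2 + 4*4494^2 = 868624 + 80784144 = 81652768
sqrt(81652768) = 9036.1921
t = 9036.1921 / 3075 = 2.9386 s

2.9386


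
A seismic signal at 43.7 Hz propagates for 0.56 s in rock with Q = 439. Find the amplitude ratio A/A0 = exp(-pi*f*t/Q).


pi*f*t/Q = pi*43.7*0.56/439 = 0.175128
A/A0 = exp(-0.175128) = 0.83935

0.83935


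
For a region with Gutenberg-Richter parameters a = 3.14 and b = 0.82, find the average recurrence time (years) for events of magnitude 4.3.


log10(N) = 3.14 - 0.82*4.3 = -0.386
N = 10^-0.386 = 0.41115
T = 1/N = 1/0.41115 = 2.4322 years

2.4322


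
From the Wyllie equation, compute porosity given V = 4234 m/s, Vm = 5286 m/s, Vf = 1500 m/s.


1/V - 1/Vm = 1/4234 - 1/5286 = 4.7e-05
1/Vf - 1/Vm = 1/1500 - 1/5286 = 0.00047749
phi = 4.7e-05 / 0.00047749 = 0.0984

0.0984


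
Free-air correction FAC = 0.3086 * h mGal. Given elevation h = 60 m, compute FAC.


FAC = 0.3086 * h
= 0.3086 * 60
= 18.516 mGal

18.516


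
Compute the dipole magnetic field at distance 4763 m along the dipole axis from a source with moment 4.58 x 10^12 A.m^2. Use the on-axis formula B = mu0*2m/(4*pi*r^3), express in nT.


m = 4.58 x 10^12 = 4580000000000 A.m^2
2m = 9160000000000 A.m^2
r^3 = 4763^3 = 108054222947
B = (4pi*10^-7) * 9160000000000 / (4*pi * 108054222947) * 1e9
= 11510795.482753 / 1357849411998.6 * 1e9
= 8477.2254 nT

8477.2254


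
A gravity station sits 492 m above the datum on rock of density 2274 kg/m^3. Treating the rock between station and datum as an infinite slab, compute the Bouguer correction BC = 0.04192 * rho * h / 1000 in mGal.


BC = 0.04192 * rho * h / 1000
= 0.04192 * 2274 * 492 / 1000
= 46.9004 mGal

46.9004


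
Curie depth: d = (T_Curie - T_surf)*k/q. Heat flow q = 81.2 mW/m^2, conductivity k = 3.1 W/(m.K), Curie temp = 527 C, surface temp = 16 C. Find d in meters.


T_Curie - T_surf = 527 - 16 = 511 C
Convert q to W/m^2: 81.2 mW/m^2 = 0.0812 W/m^2
d = 511 * 3.1 / 0.0812 = 19508.62 m

19508.62


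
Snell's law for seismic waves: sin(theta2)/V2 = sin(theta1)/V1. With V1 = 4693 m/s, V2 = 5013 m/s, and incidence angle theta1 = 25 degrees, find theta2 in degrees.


sin(theta1) = sin(25 deg) = 0.422618
sin(theta2) = V2/V1 * sin(theta1) = 5013/4693 * 0.422618 = 0.451435
theta2 = arcsin(0.451435) = 26.8358 degrees

26.8358


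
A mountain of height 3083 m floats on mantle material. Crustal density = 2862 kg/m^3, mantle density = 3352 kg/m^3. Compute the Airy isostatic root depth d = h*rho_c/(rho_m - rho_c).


rho_m - rho_c = 3352 - 2862 = 490
d = 3083 * 2862 / 490
= 8823546 / 490
= 18007.24 m

18007.24


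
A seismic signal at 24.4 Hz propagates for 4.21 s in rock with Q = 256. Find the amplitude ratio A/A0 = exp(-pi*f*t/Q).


pi*f*t/Q = pi*24.4*4.21/256 = 1.260613
A/A0 = exp(-1.260613) = 0.28348

0.28348


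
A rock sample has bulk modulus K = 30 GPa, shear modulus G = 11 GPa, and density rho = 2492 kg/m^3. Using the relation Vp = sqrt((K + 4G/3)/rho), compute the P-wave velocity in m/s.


First compute the effective modulus:
K + 4G/3 = 30e9 + 4*11e9/3 = 44666666666.67 Pa
Then divide by density:
44666666666.67 / 2492 = 17924023.542 Pa/(kg/m^3)
Take the square root:
Vp = sqrt(17924023.542) = 4233.68 m/s

4233.68


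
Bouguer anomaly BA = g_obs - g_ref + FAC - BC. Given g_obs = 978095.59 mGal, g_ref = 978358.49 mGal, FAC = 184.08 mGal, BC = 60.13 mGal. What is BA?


BA = g_obs - g_ref + FAC - BC
= 978095.59 - 978358.49 + 184.08 - 60.13
= -138.95 mGal

-138.95


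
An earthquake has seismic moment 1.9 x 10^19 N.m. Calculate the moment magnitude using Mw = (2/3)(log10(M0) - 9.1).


log10(M0) = log10(1.9 x 10^19) = 19.2788
Mw = 2/3 * (19.2788 - 9.1)
= 2/3 * 10.1788
= 6.79

6.79


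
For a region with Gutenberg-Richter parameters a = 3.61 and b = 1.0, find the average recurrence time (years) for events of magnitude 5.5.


log10(N) = 3.61 - 1.0*5.5 = -1.89
N = 10^-1.89 = 0.012882
T = 1/N = 1/0.012882 = 77.6247 years

77.6247


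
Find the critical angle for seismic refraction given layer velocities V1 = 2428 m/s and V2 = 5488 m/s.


V1/V2 = 2428/5488 = 0.44242
theta_c = arcsin(0.44242) = 26.2584 degrees

26.2584


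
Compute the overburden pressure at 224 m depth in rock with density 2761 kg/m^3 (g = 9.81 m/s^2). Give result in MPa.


P = rho * g * z / 1e6
= 2761 * 9.81 * 224 / 1e6
= 6067131.84 / 1e6
= 6.0671 MPa

6.0671


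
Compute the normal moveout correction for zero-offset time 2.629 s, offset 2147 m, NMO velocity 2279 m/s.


x/Vnmo = 2147/2279 = 0.94208
(x/Vnmo)^2 = 0.887514
t0^2 = 6.911641
sqrt(6.911641 + 0.887514) = 2.792697
dt = 2.792697 - 2.629 = 0.163697

0.163697


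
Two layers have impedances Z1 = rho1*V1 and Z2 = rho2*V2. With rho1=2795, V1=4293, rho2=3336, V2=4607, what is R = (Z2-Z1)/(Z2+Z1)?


Z1 = 2795 * 4293 = 11998935
Z2 = 3336 * 4607 = 15368952
R = (15368952 - 11998935) / (15368952 + 11998935) = 3370017 / 27367887 = 0.1231

0.1231


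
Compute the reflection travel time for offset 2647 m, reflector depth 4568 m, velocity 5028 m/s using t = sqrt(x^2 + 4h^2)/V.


x^2 + 4h^2 = 2647^2 + 4*4568^2 = 7006609 + 83466496 = 90473105
sqrt(90473105) = 9511.7351
t = 9511.7351 / 5028 = 1.8918 s

1.8918


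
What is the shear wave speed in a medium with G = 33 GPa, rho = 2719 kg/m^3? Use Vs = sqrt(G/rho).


Convert G to Pa: G = 33e9 Pa
Compute G/rho = 33e9 / 2719 = 12136815.0055
Vs = sqrt(12136815.0055) = 3483.79 m/s

3483.79


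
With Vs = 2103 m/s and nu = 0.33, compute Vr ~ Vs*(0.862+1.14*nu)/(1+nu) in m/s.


Numerator factor = 0.862 + 1.14*0.33 = 1.2382
Denominator = 1 + 0.33 = 1.33
Vr = 2103 * 1.2382 / 1.33 = 1957.85 m/s

1957.85


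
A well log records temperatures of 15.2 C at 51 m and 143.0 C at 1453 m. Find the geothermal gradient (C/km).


dT = 143.0 - 15.2 = 127.8 C
dz = 1453 - 51 = 1402 m
gradient = dT/dz * 1000 = 127.8/1402 * 1000 = 91.1555 C/km

91.1555


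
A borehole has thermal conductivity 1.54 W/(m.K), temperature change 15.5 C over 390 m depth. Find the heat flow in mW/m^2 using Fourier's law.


q = k * dT / dz * 1000
= 1.54 * 15.5 / 390 * 1000
= 0.061205 * 1000
= 61.2051 mW/m^2

61.2051


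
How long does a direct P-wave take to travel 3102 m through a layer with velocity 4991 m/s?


t = x / V
= 3102 / 4991
= 0.6215 s

0.6215


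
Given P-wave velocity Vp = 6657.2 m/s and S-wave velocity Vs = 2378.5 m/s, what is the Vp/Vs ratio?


Vp/Vs = 6657.2 / 2378.5
= 2.7989

2.7989


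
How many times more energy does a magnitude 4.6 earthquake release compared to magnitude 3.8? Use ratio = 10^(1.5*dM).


M2 - M1 = 4.6 - 3.8 = 0.8
1.5 * 0.8 = 1.2
ratio = 10^1.2 = 15.85

15.85


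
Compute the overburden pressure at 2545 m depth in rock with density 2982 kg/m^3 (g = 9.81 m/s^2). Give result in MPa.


P = rho * g * z / 1e6
= 2982 * 9.81 * 2545 / 1e6
= 74449953.9 / 1e6
= 74.45 MPa

74.45


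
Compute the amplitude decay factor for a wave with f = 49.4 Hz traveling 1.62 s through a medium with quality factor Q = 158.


pi*f*t/Q = pi*49.4*1.62/158 = 1.591237
A/A0 = exp(-1.591237) = 0.203674

0.203674


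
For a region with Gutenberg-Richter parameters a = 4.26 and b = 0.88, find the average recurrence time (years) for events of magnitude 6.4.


log10(N) = 4.26 - 0.88*6.4 = -1.372
N = 10^-1.372 = 0.042462
T = 1/N = 1/0.042462 = 23.5505 years

23.5505


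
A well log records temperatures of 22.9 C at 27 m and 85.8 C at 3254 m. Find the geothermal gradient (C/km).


dT = 85.8 - 22.9 = 62.9 C
dz = 3254 - 27 = 3227 m
gradient = dT/dz * 1000 = 62.9/3227 * 1000 = 19.4918 C/km

19.4918


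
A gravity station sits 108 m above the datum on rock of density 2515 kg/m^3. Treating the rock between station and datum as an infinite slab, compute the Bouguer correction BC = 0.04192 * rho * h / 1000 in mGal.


BC = 0.04192 * rho * h / 1000
= 0.04192 * 2515 * 108 / 1000
= 11.3863 mGal

11.3863


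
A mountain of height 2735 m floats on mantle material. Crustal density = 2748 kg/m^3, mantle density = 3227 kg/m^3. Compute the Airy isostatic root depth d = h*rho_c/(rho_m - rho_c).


rho_m - rho_c = 3227 - 2748 = 479
d = 2735 * 2748 / 479
= 7515780 / 479
= 15690.56 m

15690.56


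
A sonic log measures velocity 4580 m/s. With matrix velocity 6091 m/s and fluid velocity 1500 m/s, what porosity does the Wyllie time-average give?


1/V - 1/Vm = 1/4580 - 1/6091 = 5.416e-05
1/Vf - 1/Vm = 1/1500 - 1/6091 = 0.00050249
phi = 5.416e-05 / 0.00050249 = 0.1078

0.1078


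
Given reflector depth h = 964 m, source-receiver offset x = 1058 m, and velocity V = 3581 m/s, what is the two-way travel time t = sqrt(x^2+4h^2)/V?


x^2 + 4h^2 = 1058^2 + 4*964^2 = 1119364 + 3717184 = 4836548
sqrt(4836548) = 2199.2153
t = 2199.2153 / 3581 = 0.6141 s

0.6141


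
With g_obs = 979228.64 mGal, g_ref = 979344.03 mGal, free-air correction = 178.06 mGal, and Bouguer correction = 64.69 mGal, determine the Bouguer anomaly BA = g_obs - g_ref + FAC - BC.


BA = g_obs - g_ref + FAC - BC
= 979228.64 - 979344.03 + 178.06 - 64.69
= -2.02 mGal

-2.02


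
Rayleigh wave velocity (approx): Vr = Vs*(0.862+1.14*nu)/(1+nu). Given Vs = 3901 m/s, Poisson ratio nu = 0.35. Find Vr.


Numerator factor = 0.862 + 1.14*0.35 = 1.261
Denominator = 1 + 0.35 = 1.35
Vr = 3901 * 1.261 / 1.35 = 3643.82 m/s

3643.82


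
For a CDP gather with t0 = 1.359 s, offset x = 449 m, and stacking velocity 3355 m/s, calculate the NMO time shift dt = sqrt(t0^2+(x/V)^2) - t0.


x/Vnmo = 449/3355 = 0.13383
(x/Vnmo)^2 = 0.01791
t0^2 = 1.846881
sqrt(1.846881 + 0.01791) = 1.365574
dt = 1.365574 - 1.359 = 0.006574

0.006574


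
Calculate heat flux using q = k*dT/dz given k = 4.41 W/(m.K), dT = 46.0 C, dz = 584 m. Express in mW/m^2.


q = k * dT / dz * 1000
= 4.41 * 46.0 / 584 * 1000
= 0.347363 * 1000
= 347.363 mW/m^2

347.363


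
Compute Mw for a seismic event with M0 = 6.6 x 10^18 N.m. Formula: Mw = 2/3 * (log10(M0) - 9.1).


log10(M0) = log10(6.6 x 10^18) = 18.8195
Mw = 2/3 * (18.8195 - 9.1)
= 2/3 * 9.7195
= 6.48

6.48


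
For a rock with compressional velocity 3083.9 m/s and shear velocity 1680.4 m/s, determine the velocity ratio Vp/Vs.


Vp/Vs = 3083.9 / 1680.4
= 1.8352

1.8352


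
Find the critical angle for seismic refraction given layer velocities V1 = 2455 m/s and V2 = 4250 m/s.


V1/V2 = 2455/4250 = 0.577647
theta_c = arcsin(0.577647) = 35.2852 degrees

35.2852


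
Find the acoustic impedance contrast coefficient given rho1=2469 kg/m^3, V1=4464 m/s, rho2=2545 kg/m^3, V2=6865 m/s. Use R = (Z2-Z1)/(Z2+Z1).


Z1 = 2469 * 4464 = 11021616
Z2 = 2545 * 6865 = 17471425
R = (17471425 - 11021616) / (17471425 + 11021616) = 6449809 / 28493041 = 0.2264

0.2264


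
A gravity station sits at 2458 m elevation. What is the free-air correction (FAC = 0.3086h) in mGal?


FAC = 0.3086 * h
= 0.3086 * 2458
= 758.5388 mGal

758.5388


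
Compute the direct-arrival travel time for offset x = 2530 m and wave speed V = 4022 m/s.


t = x / V
= 2530 / 4022
= 0.629 s

0.629


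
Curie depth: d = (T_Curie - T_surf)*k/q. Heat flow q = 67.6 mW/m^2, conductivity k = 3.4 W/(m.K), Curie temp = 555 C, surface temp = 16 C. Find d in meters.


T_Curie - T_surf = 555 - 16 = 539 C
Convert q to W/m^2: 67.6 mW/m^2 = 0.0676 W/m^2
d = 539 * 3.4 / 0.0676 = 27109.47 m

27109.47


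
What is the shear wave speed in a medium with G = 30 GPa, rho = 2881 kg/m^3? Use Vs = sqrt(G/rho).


Convert G to Pa: G = 30e9 Pa
Compute G/rho = 30e9 / 2881 = 10413051.024
Vs = sqrt(10413051.024) = 3226.93 m/s

3226.93


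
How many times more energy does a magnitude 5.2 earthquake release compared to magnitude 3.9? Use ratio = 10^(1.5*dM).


M2 - M1 = 5.2 - 3.9 = 1.3
1.5 * 1.3 = 1.95
ratio = 10^1.95 = 89.13

89.13


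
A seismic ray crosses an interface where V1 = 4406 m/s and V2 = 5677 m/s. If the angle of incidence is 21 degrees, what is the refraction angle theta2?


sin(theta1) = sin(21 deg) = 0.358368
sin(theta2) = V2/V1 * sin(theta1) = 5677/4406 * 0.358368 = 0.461746
theta2 = arcsin(0.461746) = 27.4999 degrees

27.4999
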